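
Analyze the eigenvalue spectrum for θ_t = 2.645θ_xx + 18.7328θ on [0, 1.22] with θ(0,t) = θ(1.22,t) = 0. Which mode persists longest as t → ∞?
Eigenvalues: λₙ = 2.645n²π²/1.22² - 18.7328.
First three modes:
  n=1: λ₁ = 2.645π²/1.22² - 18.7328 ≈ -1.194
  n=2: λ₂ = 10.58π²/1.22² - 18.7328 ≈ 51.423
  n=3: λ₃ = 23.805π²/1.22² - 18.7328 ≈ 139.119
Since 2.645π²/1.22² ≈ 17.539 < 18.7328, λ₁ < 0.
The n=1 mode grows fastest (−λₙ is largest for n=1) → dominates.
Asymptotic: θ ~ c₁ sin(πx/1.22) e^{1.194t} (exponential growth at rate −λ₁ ≈ 1.194).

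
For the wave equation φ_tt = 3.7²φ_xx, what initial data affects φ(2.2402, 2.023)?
Domain of dependence: [-5.2449, 9.7253]. Signals travel at speed 3.7, so data within |x - 2.2402| ≤ 3.7·2.023 = 7.4851 can reach the point.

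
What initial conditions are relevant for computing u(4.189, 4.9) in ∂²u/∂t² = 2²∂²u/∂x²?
Domain of dependence: [-5.611, 13.989]. Signals travel at speed 2, so data within |x - 4.189| ≤ 2·4.9 = 9.8 can reach the point.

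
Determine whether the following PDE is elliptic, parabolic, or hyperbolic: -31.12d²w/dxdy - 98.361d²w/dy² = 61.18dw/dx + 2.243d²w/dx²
Rewriting in standard form: -2.243d²w/dx² - 31.12d²w/dxdy - 98.361d²w/dy² - 61.18dw/dx = 0. Coefficients: A = -2.243, B = -31.12, C = -98.361. B² - 4AC = 85.959508, which is positive, so the equation is hyperbolic.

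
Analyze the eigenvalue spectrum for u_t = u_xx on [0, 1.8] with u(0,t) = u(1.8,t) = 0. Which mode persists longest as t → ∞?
Eigenvalues: λₙ = n²π²/1.8².
First three modes:
  n=1: λ₁ = π²/1.8² ≈ 3.046
  n=2: λ₂ = 4π²/1.8² ≈ 12.185 (4× faster decay)
  n=3: λ₃ = 9π²/1.8² ≈ 27.416 (9× faster decay)
As t → ∞, higher modes decay exponentially faster. The n=1 mode dominates: u ~ c₁ sin(πx/1.8) e^{-λ₁t}.
Decay rate: λ₁ = π²/1.8² ≈ 3.046.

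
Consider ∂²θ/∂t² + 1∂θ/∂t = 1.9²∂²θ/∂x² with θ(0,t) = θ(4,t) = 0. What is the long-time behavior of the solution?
As t → ∞, θ → 0. Damping (γ=1) dissipates energy; oscillations decay exponentially.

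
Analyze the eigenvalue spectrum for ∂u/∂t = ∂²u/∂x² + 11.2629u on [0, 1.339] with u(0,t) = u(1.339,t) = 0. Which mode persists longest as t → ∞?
Eigenvalues: λₙ = n²π²/1.339² - 11.2629.
First three modes:
  n=1: λ₁ = π²/1.339² - 11.2629 ≈ -5.758
  n=2: λ₂ = 4π²/1.339² - 11.2629 ≈ 10.756
  n=3: λ₃ = 9π²/1.339² - 11.2629 ≈ 38.28
Since π²/1.339² ≈ 5.505 < 11.2629, λ₁ < 0.
The n=1 mode grows fastest (−λₙ is largest for n=1) → dominates.
Asymptotic: u ~ c₁ sin(πx/1.339) e^{5.758t} (exponential growth at rate −λ₁ ≈ 5.758).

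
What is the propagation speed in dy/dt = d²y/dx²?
Infinite. The heat equation is parabolic, not hyperbolic, so disturbances propagate instantly.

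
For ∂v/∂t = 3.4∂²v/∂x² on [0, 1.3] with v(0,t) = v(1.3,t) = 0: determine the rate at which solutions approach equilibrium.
Eigenvalues: λₙ = 3.4n²π²/1.3².
First three modes:
  n=1: λ₁ = 3.4π²/1.3² ≈ 19.856
  n=2: λ₂ = 13.6π²/1.3² ≈ 79.424 (4× faster decay)
  n=3: λ₃ = 30.6π²/1.3² ≈ 178.704 (9× faster decay)
As t → ∞, higher modes decay exponentially faster. The n=1 mode dominates: v ~ c₁ sin(πx/1.3) e^{-λ₁t}.
Decay rate: λ₁ = 3.4π²/1.3² ≈ 19.856.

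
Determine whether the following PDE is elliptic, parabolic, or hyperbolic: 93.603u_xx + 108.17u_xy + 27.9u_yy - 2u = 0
Coefficients: A = 93.603, B = 108.17, C = 27.9. B² - 4AC = 1254.6541, which is positive, so the equation is hyperbolic.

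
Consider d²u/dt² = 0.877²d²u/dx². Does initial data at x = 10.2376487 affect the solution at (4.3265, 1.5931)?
No. The domain of dependence is [2.9293513, 5.7236487], and 10.2376487 is outside this interval.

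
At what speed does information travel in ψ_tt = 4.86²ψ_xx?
Speed = 4.86. Information travels along characteristics x = x₀ ± 4.86t.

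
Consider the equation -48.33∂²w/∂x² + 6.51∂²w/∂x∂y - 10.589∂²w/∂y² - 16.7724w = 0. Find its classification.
Elliptic. (A = -48.33, B = 6.51, C = -10.589 gives B² - 4AC = -2004.68538.)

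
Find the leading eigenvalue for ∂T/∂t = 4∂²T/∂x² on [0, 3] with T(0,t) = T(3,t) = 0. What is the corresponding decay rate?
Eigenvalues: λₙ = 4n²π²/3².
First three modes:
  n=1: λ₁ = 4π²/3² ≈ 4.386
  n=2: λ₂ = 16π²/3² ≈ 17.546 (4× faster decay)
  n=3: λ₃ = 36π²/3² ≈ 39.478 (9× faster decay)
As t → ∞, higher modes decay exponentially faster. The n=1 mode dominates: T ~ c₁ sin(πx/3) e^{-λ₁t}.
Decay rate: λ₁ = 4π²/3² ≈ 4.386.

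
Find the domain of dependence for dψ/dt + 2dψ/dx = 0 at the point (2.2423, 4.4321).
A single point: x = -6.6219. The characteristic through (2.2423, 4.4321) is x - 2t = const, so x = 2.2423 - 2·4.4321 = -6.6219.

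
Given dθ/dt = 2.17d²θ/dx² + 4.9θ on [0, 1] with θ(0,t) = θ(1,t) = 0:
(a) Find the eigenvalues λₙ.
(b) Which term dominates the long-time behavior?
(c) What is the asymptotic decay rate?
Eigenvalues: λₙ = 2.17n²π²/1² - 4.9.
First three modes:
  n=1: λ₁ = 2.17π² - 4.9 ≈ 16.517
  n=2: λ₂ = 8.68π² - 4.9 ≈ 80.768
  n=3: λ₃ = 19.53π² - 4.9 ≈ 187.853
Since 2.17π² ≈ 21.417 > 4.9, all λₙ > 0.
The n=1 mode decays slowest → dominates as t → ∞.
Asymptotic: θ ~ c₁ sin(πx/1) e^{-λ₁t} with decay rate λ₁ ≈ 16.517.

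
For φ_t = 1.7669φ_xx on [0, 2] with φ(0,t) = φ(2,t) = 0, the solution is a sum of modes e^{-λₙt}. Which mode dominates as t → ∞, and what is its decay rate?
Eigenvalues: λₙ = 1.7669n²π²/2².
First three modes:
  n=1: λ₁ = 1.7669π²/2² ≈ 4.36
  n=2: λ₂ = 7.0676π²/2² ≈ 17.439 (4× faster decay)
  n=3: λ₃ = 15.9021π²/2² ≈ 39.237 (9× faster decay)
As t → ∞, higher modes decay exponentially faster. The n=1 mode dominates: φ ~ c₁ sin(πx/2) e^{-λ₁t}.
Decay rate: λ₁ = 1.7669π²/2² ≈ 4.36.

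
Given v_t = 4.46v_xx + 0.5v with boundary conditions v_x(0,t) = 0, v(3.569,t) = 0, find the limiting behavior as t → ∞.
v → 0. Diffusion dominates reaction (r=0.5 < κπ²/(4L²)≈0.86); solution decays.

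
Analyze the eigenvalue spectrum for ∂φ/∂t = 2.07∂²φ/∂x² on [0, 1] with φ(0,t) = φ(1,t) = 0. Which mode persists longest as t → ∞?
Eigenvalues: λₙ = 2.07n²π².
First three modes:
  n=1: λ₁ = 2.07π² ≈ 20.43
  n=2: λ₂ = 8.28π² ≈ 81.72 (4× faster decay)
  n=3: λ₃ = 18.63π² ≈ 183.871 (9× faster decay)
As t → ∞, higher modes decay exponentially faster. The n=1 mode dominates: φ ~ c₁ sin(πx) e^{-λ₁t}.
Decay rate: λ₁ = 2.07π² ≈ 20.43.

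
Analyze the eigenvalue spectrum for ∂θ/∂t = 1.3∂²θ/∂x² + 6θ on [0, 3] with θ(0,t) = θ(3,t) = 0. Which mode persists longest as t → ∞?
Eigenvalues: λₙ = 1.3n²π²/3² - 6.
First three modes:
  n=1: λ₁ = 1.3π²/3² - 6 ≈ -4.574
  n=2: λ₂ = 5.2π²/3² - 6 ≈ -0.298
  n=3: λ₃ = 11.7π²/3² - 6 ≈ 6.83
Since 1.3π²/3² ≈ 1.426 < 6, λ₁ < 0.
The n=1 mode grows fastest (−λₙ is largest for n=1) → dominates.
Asymptotic: θ ~ c₁ sin(πx/3) e^{4.574t} (exponential growth at rate −λ₁ ≈ 4.574).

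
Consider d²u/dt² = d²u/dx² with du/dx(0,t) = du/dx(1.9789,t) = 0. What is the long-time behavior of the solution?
As t → ∞, u oscillates about a mean that drifts linearly in t (generically unbounded; no decay). There is no damping, so the nonconstant modes persist as standing waves (energy conserved, no decay). But with Neumann conditions at both ends the constant mode has eigenvalue 0: the spatial mean M(t) of u satisfies M'' = 0, so M(t) = M(0) + M'(0)·t. Unless the initial velocity has zero mean (∫u_t(x,0)dx = 0), the solution grows linearly in t (unbounded, though not exponentially); if it does have zero mean, the solution stays bounded and simply oscillates.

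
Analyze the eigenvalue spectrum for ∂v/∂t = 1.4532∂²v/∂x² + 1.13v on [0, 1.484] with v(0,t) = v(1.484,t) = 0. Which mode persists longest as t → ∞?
Eigenvalues: λₙ = 1.4532n²π²/1.484² - 1.13.
First three modes:
  n=1: λ₁ = 1.4532π²/1.484² - 1.13 ≈ 5.383
  n=2: λ₂ = 5.8128π²/1.484² - 1.13 ≈ 24.921
  n=3: λ₃ = 13.0788π²/1.484² - 1.13 ≈ 57.484
Since 1.4532π²/1.484² ≈ 6.513 > 1.13, all λₙ > 0.
The n=1 mode decays slowest → dominates as t → ∞.
Asymptotic: v ~ c₁ sin(πx/1.484) e^{-λ₁t} with decay rate λ₁ ≈ 5.383.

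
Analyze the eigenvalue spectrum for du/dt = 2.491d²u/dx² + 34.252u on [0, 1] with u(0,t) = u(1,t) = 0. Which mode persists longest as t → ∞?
Eigenvalues: λₙ = 2.491n²π²/1² - 34.252.
First three modes:
  n=1: λ₁ = 2.491π² - 34.252 ≈ -9.667
  n=2: λ₂ = 9.964π² - 34.252 ≈ 64.089
  n=3: λ₃ = 22.419π² - 34.252 ≈ 187.015
Since 2.491π² ≈ 24.585 < 34.252, λ₁ < 0.
The n=1 mode grows fastest (−λₙ is largest for n=1) → dominates.
Asymptotic: u ~ c₁ sin(πx/1) e^{9.667t} (exponential growth at rate −λ₁ ≈ 9.667).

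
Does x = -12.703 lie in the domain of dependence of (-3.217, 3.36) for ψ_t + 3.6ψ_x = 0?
No. Only data at x = -15.313 affects (-3.217, 3.36). Advection has one-way propagation along characteristics.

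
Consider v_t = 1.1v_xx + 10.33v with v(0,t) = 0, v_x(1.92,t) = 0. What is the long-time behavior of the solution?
As t → ∞, v grows unboundedly. Reaction dominates diffusion (r=10.33 > κπ²/(4L²)≈0.74); solution grows exponentially.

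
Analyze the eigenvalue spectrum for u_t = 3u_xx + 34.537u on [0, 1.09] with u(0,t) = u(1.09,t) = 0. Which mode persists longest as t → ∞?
Eigenvalues: λₙ = 3n²π²/1.09² - 34.537.
First three modes:
  n=1: λ₁ = 3π²/1.09² - 34.537 ≈ -9.616
  n=2: λ₂ = 12π²/1.09² - 34.537 ≈ 65.148
  n=3: λ₃ = 27π²/1.09² - 34.537 ≈ 189.753
Since 3π²/1.09² ≈ 24.921 < 34.537, λ₁ < 0.
The n=1 mode grows fastest (−λₙ is largest for n=1) → dominates.
Asymptotic: u ~ c₁ sin(πx/1.09) e^{9.616t} (exponential growth at rate −λ₁ ≈ 9.616).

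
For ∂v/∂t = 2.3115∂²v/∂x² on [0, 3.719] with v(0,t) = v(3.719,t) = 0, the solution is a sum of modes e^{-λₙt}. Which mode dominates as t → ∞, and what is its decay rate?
Eigenvalues: λₙ = 2.3115n²π²/3.719².
First three modes:
  n=1: λ₁ = 2.3115π²/3.719² ≈ 1.649
  n=2: λ₂ = 9.246π²/3.719² ≈ 6.598 (4× faster decay)
  n=3: λ₃ = 20.8035π²/3.719² ≈ 14.845 (9× faster decay)
As t → ∞, higher modes decay exponentially faster. The n=1 mode dominates: v ~ c₁ sin(πx/3.719) e^{-λ₁t}.
Decay rate: λ₁ = 2.3115π²/3.719² ≈ 1.649.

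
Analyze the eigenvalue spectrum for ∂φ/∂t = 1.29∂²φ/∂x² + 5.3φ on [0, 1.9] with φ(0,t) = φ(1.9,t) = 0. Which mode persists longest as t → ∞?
Eigenvalues: λₙ = 1.29n²π²/1.9² - 5.3.
First three modes:
  n=1: λ₁ = 1.29π²/1.9² - 5.3 ≈ -1.773
  n=2: λ₂ = 5.16π²/1.9² - 5.3 ≈ 8.807
  n=3: λ₃ = 11.61π²/1.9² - 5.3 ≈ 26.441
Since 1.29π²/1.9² ≈ 3.527 < 5.3, λ₁ < 0.
The n=1 mode grows fastest (−λₙ is largest for n=1) → dominates.
Asymptotic: φ ~ c₁ sin(πx/1.9) e^{1.773t} (exponential growth at rate −λ₁ ≈ 1.773).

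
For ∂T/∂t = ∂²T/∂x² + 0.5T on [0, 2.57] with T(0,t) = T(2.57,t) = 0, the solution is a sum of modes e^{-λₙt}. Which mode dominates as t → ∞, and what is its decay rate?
Eigenvalues: λₙ = n²π²/2.57² - 0.5.
First three modes:
  n=1: λ₁ = π²/2.57² - 0.5 ≈ 0.994
  n=2: λ₂ = 4π²/2.57² - 0.5 ≈ 5.477
  n=3: λ₃ = 9π²/2.57² - 0.5 ≈ 12.949
Since π²/2.57² ≈ 1.494 > 0.5, all λₙ > 0.
The n=1 mode decays slowest → dominates as t → ∞.
Asymptotic: T ~ c₁ sin(πx/2.57) e^{-λ₁t} with decay rate λ₁ ≈ 0.994.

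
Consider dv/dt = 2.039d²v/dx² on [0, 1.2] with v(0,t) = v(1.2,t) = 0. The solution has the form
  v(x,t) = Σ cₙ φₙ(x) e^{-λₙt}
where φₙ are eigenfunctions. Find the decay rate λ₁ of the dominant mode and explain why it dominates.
Eigenvalues: λₙ = 2.039n²π²/1.2².
First three modes:
  n=1: λ₁ = 2.039π²/1.2² ≈ 13.975
  n=2: λ₂ = 8.156π²/1.2² ≈ 55.9 (4× faster decay)
  n=3: λ₃ = 18.351π²/1.2² ≈ 125.776 (9× faster decay)
As t → ∞, higher modes decay exponentially faster. The n=1 mode dominates: v ~ c₁ sin(πx/1.2) e^{-λ₁t}.
Decay rate: λ₁ = 2.039π²/1.2² ≈ 13.975.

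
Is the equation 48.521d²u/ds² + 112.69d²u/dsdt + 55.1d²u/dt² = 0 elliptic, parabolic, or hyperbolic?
Computing B² - 4AC with A = 48.521, B = 112.69, C = 55.1: discriminant = 2005.0077 (positive). Answer: hyperbolic.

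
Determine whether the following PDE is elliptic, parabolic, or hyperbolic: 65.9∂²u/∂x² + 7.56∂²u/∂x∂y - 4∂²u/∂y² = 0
Coefficients: A = 65.9, B = 7.56, C = -4. B² - 4AC = 1111.5536, which is positive, so the equation is hyperbolic.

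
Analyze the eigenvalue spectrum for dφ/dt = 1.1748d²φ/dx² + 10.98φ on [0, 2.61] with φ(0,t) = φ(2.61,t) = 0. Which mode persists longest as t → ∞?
Eigenvalues: λₙ = 1.1748n²π²/2.61² - 10.98.
First three modes:
  n=1: λ₁ = 1.1748π²/2.61² - 10.98 ≈ -9.278
  n=2: λ₂ = 4.6992π²/2.61² - 10.98 ≈ -4.172
  n=3: λ₃ = 10.5732π²/2.61² - 10.98 ≈ 4.339
Since 1.1748π²/2.61² ≈ 1.702 < 10.98, λ₁ < 0.
The n=1 mode grows fastest (−λₙ is largest for n=1) → dominates.
Asymptotic: φ ~ c₁ sin(πx/2.61) e^{9.278t} (exponential growth at rate −λ₁ ≈ 9.278).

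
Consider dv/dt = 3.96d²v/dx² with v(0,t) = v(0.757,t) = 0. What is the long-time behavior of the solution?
As t → ∞, v → 0. Heat diffuses out through both boundaries.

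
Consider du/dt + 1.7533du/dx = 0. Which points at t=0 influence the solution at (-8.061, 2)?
A single point: x = -11.5676. The characteristic through (-8.061, 2) is x - 1.7533t = const, so x = -8.061 - 1.7533·2 = -11.5676.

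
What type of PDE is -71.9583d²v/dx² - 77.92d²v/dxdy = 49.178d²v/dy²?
Rewriting in standard form: -71.9583d²v/dx² - 77.92d²v/dxdy - 49.178d²v/dy² = 0. With A = -71.9583, B = -77.92, C = -49.178, the discriminant is -8083.5347096. This is an elliptic PDE.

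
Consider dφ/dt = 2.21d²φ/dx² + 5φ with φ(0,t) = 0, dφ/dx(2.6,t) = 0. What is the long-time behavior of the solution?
As t → ∞, φ grows unboundedly. Reaction dominates diffusion (r=5 > κπ²/(4L²)≈0.81); solution grows exponentially.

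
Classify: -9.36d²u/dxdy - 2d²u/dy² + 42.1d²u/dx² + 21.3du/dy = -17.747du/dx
Rewriting in standard form: 42.1d²u/dx² - 9.36d²u/dxdy - 2d²u/dy² + 17.747du/dx + 21.3du/dy = 0. Hyperbolic (discriminant = 424.4096).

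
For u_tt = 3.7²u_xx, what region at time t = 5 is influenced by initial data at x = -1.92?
Domain of influence: [-20.42, 16.58]. Data at x = -1.92 spreads outward at speed 3.7.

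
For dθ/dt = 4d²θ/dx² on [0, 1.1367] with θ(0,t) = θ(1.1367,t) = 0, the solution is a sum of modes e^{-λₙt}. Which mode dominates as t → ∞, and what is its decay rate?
Eigenvalues: λₙ = 4n²π²/1.1367².
First three modes:
  n=1: λ₁ = 4π²/1.1367² ≈ 30.554
  n=2: λ₂ = 16π²/1.1367² ≈ 122.216 (4× faster decay)
  n=3: λ₃ = 36π²/1.1367² ≈ 274.986 (9× faster decay)
As t → ∞, higher modes decay exponentially faster. The n=1 mode dominates: θ ~ c₁ sin(πx/1.1367) e^{-λ₁t}.
Decay rate: λ₁ = 4π²/1.1367² ≈ 30.554.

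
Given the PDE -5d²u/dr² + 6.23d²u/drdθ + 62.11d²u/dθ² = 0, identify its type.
The second-order coefficients are A = -5, B = 6.23, C = 62.11. Since B² - 4AC = 1281.0129 > 0, this is a hyperbolic PDE.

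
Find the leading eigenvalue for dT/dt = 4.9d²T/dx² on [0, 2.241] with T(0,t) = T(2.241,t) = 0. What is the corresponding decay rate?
Eigenvalues: λₙ = 4.9n²π²/2.241².
First three modes:
  n=1: λ₁ = 4.9π²/2.241² ≈ 9.63
  n=2: λ₂ = 19.6π²/2.241² ≈ 38.519 (4× faster decay)
  n=3: λ₃ = 44.1π²/2.241² ≈ 86.667 (9× faster decay)
As t → ∞, higher modes decay exponentially faster. The n=1 mode dominates: T ~ c₁ sin(πx/2.241) e^{-λ₁t}.
Decay rate: λ₁ = 4.9π²/2.241² ≈ 9.63.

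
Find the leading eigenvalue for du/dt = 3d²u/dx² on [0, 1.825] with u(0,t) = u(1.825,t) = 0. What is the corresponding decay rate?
Eigenvalues: λₙ = 3n²π²/1.825².
First three modes:
  n=1: λ₁ = 3π²/1.825² ≈ 8.89
  n=2: λ₂ = 12π²/1.825² ≈ 35.559 (4× faster decay)
  n=3: λ₃ = 27π²/1.825² ≈ 80.009 (9× faster decay)
As t → ∞, higher modes decay exponentially faster. The n=1 mode dominates: u ~ c₁ sin(πx/1.825) e^{-λ₁t}.
Decay rate: λ₁ = 3π²/1.825² ≈ 8.89.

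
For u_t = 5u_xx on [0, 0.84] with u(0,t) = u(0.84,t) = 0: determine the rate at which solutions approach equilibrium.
Eigenvalues: λₙ = 5n²π²/0.84².
First three modes:
  n=1: λ₁ = 5π²/0.84² ≈ 69.938
  n=2: λ₂ = 20π²/0.84² ≈ 279.751 (4× faster decay)
  n=3: λ₃ = 45π²/0.84² ≈ 629.439 (9× faster decay)
As t → ∞, higher modes decay exponentially faster. The n=1 mode dominates: u ~ c₁ sin(πx/0.84) e^{-λ₁t}.
Decay rate: λ₁ = 5π²/0.84² ≈ 69.938.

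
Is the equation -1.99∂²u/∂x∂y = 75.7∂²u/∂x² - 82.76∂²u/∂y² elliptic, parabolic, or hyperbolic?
Rewriting in standard form: -75.7∂²u/∂x² - 1.99∂²u/∂x∂y + 82.76∂²u/∂y² = 0. Computing B² - 4AC with A = -75.7, B = -1.99, C = 82.76: discriminant = 25063.6881 (positive). Answer: hyperbolic.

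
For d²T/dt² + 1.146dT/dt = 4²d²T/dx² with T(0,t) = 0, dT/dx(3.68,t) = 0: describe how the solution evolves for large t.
T → 0. Damping (γ=1.146) dissipates energy; oscillations decay exponentially.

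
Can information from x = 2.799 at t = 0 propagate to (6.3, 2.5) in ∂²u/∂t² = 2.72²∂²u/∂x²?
Yes. The domain of dependence is [-0.5, 13.1], and 2.799 ∈ [-0.5, 13.1].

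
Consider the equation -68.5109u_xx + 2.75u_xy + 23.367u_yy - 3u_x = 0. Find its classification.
Hyperbolic. (A = -68.5109, B = 2.75, C = 23.367 gives B² - 4AC = 6411.1393012.)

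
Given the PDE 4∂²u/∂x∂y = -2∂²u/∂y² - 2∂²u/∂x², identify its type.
Rewriting in standard form: 2∂²u/∂x² + 4∂²u/∂x∂y + 2∂²u/∂y² = 0. The second-order coefficients are A = 2, B = 4, C = 2. Since B² - 4AC = 0 = 0, this is a parabolic PDE.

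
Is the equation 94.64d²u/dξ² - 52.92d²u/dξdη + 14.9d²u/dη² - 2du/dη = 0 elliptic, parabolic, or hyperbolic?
Computing B² - 4AC with A = 94.64, B = -52.92, C = 14.9: discriminant = -2840.0176 (negative). Answer: elliptic.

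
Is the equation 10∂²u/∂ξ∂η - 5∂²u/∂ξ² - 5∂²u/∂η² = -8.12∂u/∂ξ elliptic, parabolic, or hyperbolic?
Rewriting in standard form: -5∂²u/∂ξ² + 10∂²u/∂ξ∂η - 5∂²u/∂η² + 8.12∂u/∂ξ = 0. Computing B² - 4AC with A = -5, B = 10, C = -5: discriminant = 0 (zero). Answer: parabolic.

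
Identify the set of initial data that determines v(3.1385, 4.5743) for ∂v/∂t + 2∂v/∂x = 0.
A single point: x = -6.0101. The characteristic through (3.1385, 4.5743) is x - 2t = const, so x = 3.1385 - 2·4.5743 = -6.0101.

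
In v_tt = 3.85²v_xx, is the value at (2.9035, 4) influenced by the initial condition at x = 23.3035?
No. The domain of dependence is [-12.4965, 18.3035], and 23.3035 is outside this interval.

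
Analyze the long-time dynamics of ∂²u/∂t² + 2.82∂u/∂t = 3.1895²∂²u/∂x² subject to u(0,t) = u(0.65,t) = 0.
Long-time behavior: u → 0. Damping (γ=2.82) dissipates energy; oscillations decay exponentially.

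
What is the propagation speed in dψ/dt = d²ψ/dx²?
Infinite. The heat equation is parabolic, not hyperbolic, so disturbances propagate instantly.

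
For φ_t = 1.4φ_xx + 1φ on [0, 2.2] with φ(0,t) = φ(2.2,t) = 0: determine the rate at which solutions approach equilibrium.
Eigenvalues: λₙ = 1.4n²π²/2.2² - 1.
First three modes:
  n=1: λ₁ = 1.4π²/2.2² - 1 ≈ 1.855
  n=2: λ₂ = 5.6π²/2.2² - 1 ≈ 10.419
  n=3: λ₃ = 12.6π²/2.2² - 1 ≈ 24.694
Since 1.4π²/2.2² ≈ 2.855 > 1, all λₙ > 0.
The n=1 mode decays slowest → dominates as t → ∞.
Asymptotic: φ ~ c₁ sin(πx/2.2) e^{-λ₁t} with decay rate λ₁ ≈ 1.855.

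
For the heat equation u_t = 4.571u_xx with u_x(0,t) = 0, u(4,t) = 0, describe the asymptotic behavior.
u → 0. Heat escapes through the Dirichlet boundary.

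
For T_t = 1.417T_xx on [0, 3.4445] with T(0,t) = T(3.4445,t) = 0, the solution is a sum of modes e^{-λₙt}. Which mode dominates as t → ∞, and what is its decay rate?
Eigenvalues: λₙ = 1.417n²π²/3.4445².
First three modes:
  n=1: λ₁ = 1.417π²/3.4445² ≈ 1.179
  n=2: λ₂ = 5.668π²/3.4445² ≈ 4.715 (4× faster decay)
  n=3: λ₃ = 12.753π²/3.4445² ≈ 10.609 (9× faster decay)
As t → ∞, higher modes decay exponentially faster. The n=1 mode dominates: T ~ c₁ sin(πx/3.4445) e^{-λ₁t}.
Decay rate: λ₁ = 1.417π²/3.4445² ≈ 1.179.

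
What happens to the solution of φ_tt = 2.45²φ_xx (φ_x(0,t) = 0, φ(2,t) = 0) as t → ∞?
φ oscillates (no decay). Energy is conserved; the solution oscillates indefinitely as standing waves.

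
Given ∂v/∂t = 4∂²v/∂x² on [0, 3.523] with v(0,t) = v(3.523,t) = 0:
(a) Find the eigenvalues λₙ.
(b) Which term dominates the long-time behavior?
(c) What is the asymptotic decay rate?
Eigenvalues: λₙ = 4n²π²/3.523².
First three modes:
  n=1: λ₁ = 4π²/3.523² ≈ 3.181
  n=2: λ₂ = 16π²/3.523² ≈ 12.723 (4× faster decay)
  n=3: λ₃ = 36π²/3.523² ≈ 28.627 (9× faster decay)
As t → ∞, higher modes decay exponentially faster. The n=1 mode dominates: v ~ c₁ sin(πx/3.523) e^{-λ₁t}.
Decay rate: λ₁ = 4π²/3.523² ≈ 3.181.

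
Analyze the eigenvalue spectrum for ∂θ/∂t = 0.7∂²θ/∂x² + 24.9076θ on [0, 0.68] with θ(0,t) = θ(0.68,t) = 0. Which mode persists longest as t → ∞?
Eigenvalues: λₙ = 0.7n²π²/0.68² - 24.9076.
First three modes:
  n=1: λ₁ = 0.7π²/0.68² - 24.9076 ≈ -9.967
  n=2: λ₂ = 2.8π²/0.68² - 24.9076 ≈ 34.856
  n=3: λ₃ = 6.3π²/0.68² - 24.9076 ≈ 109.561
Since 0.7π²/0.68² ≈ 14.941 < 24.9076, λ₁ < 0.
The n=1 mode grows fastest (−λₙ is largest for n=1) → dominates.
Asymptotic: θ ~ c₁ sin(πx/0.68) e^{9.967t} (exponential growth at rate −λ₁ ≈ 9.967).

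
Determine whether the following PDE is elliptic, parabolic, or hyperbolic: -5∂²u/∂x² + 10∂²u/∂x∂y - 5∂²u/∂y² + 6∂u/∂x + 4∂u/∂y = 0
Coefficients: A = -5, B = 10, C = -5. B² - 4AC = 0, which is zero, so the equation is parabolic.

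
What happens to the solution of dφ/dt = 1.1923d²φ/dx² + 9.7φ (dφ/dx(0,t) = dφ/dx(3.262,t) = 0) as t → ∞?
φ grows unboundedly. With Neumann BCs the constant mode has diffusion eigenvalue 0, so any r > 0 makes it grow like e^(9.7t); solution grows exponentially.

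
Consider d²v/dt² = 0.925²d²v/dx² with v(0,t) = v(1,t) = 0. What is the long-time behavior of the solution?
As t → ∞, v oscillates (no decay). Energy is conserved; the solution oscillates indefinitely as standing waves.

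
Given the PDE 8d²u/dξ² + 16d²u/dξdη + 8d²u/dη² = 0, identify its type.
The second-order coefficients are A = 8, B = 16, C = 8. Since B² - 4AC = 0 = 0, this is a parabolic PDE.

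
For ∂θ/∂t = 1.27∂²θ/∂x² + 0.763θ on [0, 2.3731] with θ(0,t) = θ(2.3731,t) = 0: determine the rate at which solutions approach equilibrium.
Eigenvalues: λₙ = 1.27n²π²/2.3731² - 0.763.
First three modes:
  n=1: λ₁ = 1.27π²/2.3731² - 0.763 ≈ 1.463
  n=2: λ₂ = 5.08π²/2.3731² - 0.763 ≈ 8.14
  n=3: λ₃ = 11.43π²/2.3731² - 0.763 ≈ 19.269
Since 1.27π²/2.3731² ≈ 2.226 > 0.763, all λₙ > 0.
The n=1 mode decays slowest → dominates as t → ∞.
Asymptotic: θ ~ c₁ sin(πx/2.3731) e^{-λ₁t} with decay rate λ₁ ≈ 1.463.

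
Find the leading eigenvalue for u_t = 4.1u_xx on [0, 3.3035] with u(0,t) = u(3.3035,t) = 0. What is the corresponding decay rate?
Eigenvalues: λₙ = 4.1n²π²/3.3035².
First three modes:
  n=1: λ₁ = 4.1π²/3.3035² ≈ 3.708
  n=2: λ₂ = 16.4π²/3.3035² ≈ 14.832 (4× faster decay)
  n=3: λ₃ = 36.9π²/3.3035² ≈ 33.372 (9× faster decay)
As t → ∞, higher modes decay exponentially faster. The n=1 mode dominates: u ~ c₁ sin(πx/3.3035) e^{-λ₁t}.
Decay rate: λ₁ = 4.1π²/3.3035² ≈ 3.708.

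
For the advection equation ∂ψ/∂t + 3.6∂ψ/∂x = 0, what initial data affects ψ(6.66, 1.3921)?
A single point: x = 1.64844. The characteristic through (6.66, 1.3921) is x - 3.6t = const, so x = 6.66 - 3.6·1.3921 = 1.64844.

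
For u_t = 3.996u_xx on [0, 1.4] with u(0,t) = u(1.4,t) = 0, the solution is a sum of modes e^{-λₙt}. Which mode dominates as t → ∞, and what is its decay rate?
Eigenvalues: λₙ = 3.996n²π²/1.4².
First three modes:
  n=1: λ₁ = 3.996π²/1.4² ≈ 20.122
  n=2: λ₂ = 15.984π²/1.4² ≈ 80.488 (4× faster decay)
  n=3: λ₃ = 35.964π²/1.4² ≈ 181.097 (9× faster decay)
As t → ∞, higher modes decay exponentially faster. The n=1 mode dominates: u ~ c₁ sin(πx/1.4) e^{-λ₁t}.
Decay rate: λ₁ = 3.996π²/1.4² ≈ 20.122.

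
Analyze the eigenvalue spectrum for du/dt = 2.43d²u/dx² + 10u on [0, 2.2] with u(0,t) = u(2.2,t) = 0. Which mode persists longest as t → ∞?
Eigenvalues: λₙ = 2.43n²π²/2.2² - 10.
First three modes:
  n=1: λ₁ = 2.43π²/2.2² - 10 ≈ -5.045
  n=2: λ₂ = 9.72π²/2.2² - 10 ≈ 9.821
  n=3: λ₃ = 21.87π²/2.2² - 10 ≈ 34.597
Since 2.43π²/2.2² ≈ 4.955 < 10, λ₁ < 0.
The n=1 mode grows fastest (−λₙ is largest for n=1) → dominates.
Asymptotic: u ~ c₁ sin(πx/2.2) e^{5.045t} (exponential growth at rate −λ₁ ≈ 5.045).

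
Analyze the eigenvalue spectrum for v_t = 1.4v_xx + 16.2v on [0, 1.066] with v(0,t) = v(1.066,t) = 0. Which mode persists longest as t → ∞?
Eigenvalues: λₙ = 1.4n²π²/1.066² - 16.2.
First three modes:
  n=1: λ₁ = 1.4π²/1.066² - 16.2 ≈ -4.041
  n=2: λ₂ = 5.6π²/1.066² - 16.2 ≈ 32.438
  n=3: λ₃ = 12.6π²/1.066² - 16.2 ≈ 93.235
Since 1.4π²/1.066² ≈ 12.159 < 16.2, λ₁ < 0.
The n=1 mode grows fastest (−λₙ is largest for n=1) → dominates.
Asymptotic: v ~ c₁ sin(πx/1.066) e^{4.041t} (exponential growth at rate −λ₁ ≈ 4.041).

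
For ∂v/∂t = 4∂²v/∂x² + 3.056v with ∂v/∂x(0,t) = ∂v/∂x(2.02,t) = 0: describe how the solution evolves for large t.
v grows unboundedly. With Neumann BCs the constant mode has diffusion eigenvalue 0, so any r > 0 makes it grow like e^(3.056t); solution grows exponentially.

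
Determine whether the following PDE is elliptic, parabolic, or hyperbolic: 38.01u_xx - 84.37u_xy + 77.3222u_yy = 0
Coefficients: A = 38.01, B = -84.37, C = 77.3222. B² - 4AC = -4637.770388, which is negative, so the equation is elliptic.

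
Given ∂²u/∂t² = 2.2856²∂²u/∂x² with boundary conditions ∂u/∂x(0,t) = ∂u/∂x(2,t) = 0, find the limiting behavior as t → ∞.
u oscillates about a mean that drifts linearly in t (generically unbounded; no decay). There is no damping, so the nonconstant modes persist as standing waves (energy conserved, no decay). But with Neumann conditions at both ends the constant mode has eigenvalue 0: the spatial mean M(t) of u satisfies M'' = 0, so M(t) = M(0) + M'(0)·t. Unless the initial velocity has zero mean (∫u_t(x,0)dx = 0), the solution grows linearly in t (unbounded, though not exponentially); if it does have zero mean, the solution stays bounded and simply oscillates.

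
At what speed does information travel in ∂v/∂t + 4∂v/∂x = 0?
Speed = 4. Information travels along x - 4t = const (rightward).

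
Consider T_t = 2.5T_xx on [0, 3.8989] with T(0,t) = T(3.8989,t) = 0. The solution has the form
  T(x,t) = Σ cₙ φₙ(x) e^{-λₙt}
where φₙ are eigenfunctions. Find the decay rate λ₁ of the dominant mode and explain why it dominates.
Eigenvalues: λₙ = 2.5n²π²/3.8989².
First three modes:
  n=1: λ₁ = 2.5π²/3.8989² ≈ 1.623
  n=2: λ₂ = 10π²/3.8989² ≈ 6.493 (4× faster decay)
  n=3: λ₃ = 22.5π²/3.8989² ≈ 14.608 (9× faster decay)
As t → ∞, higher modes decay exponentially faster. The n=1 mode dominates: T ~ c₁ sin(πx/3.8989) e^{-λ₁t}.
Decay rate: λ₁ = 2.5π²/3.8989² ≈ 1.623.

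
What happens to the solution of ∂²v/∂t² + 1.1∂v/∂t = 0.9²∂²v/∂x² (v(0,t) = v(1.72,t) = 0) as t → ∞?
v → 0. Damping (γ=1.1) dissipates energy; oscillations decay exponentially.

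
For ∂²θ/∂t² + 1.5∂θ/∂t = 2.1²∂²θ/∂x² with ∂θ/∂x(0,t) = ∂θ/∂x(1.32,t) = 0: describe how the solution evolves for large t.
θ → constant (steady state). Damping (γ=1.5) dissipates the nonconstant modes; with Neumann BCs the spatial average obeys M''+γM'=0 and tends to a finite limit.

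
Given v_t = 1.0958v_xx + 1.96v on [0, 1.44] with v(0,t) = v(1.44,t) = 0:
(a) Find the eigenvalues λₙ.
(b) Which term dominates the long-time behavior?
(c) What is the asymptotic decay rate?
Eigenvalues: λₙ = 1.0958n²π²/1.44² - 1.96.
First three modes:
  n=1: λ₁ = 1.0958π²/1.44² - 1.96 ≈ 3.256
  n=2: λ₂ = 4.3832π²/1.44² - 1.96 ≈ 18.902
  n=3: λ₃ = 9.8622π²/1.44² - 1.96 ≈ 44.981
Since 1.0958π²/1.44² ≈ 5.216 > 1.96, all λₙ > 0.
The n=1 mode decays slowest → dominates as t → ∞.
Asymptotic: v ~ c₁ sin(πx/1.44) e^{-λ₁t} with decay rate λ₁ ≈ 3.256.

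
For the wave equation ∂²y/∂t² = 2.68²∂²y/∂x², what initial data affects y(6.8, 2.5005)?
Domain of dependence: [0.09866, 13.50134]. Signals travel at speed 2.68, so data within |x - 6.8| ≤ 2.68·2.5005 = 6.70134 can reach the point.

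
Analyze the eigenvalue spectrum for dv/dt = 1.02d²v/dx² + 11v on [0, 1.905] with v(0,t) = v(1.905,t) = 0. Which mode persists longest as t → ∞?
Eigenvalues: λₙ = 1.02n²π²/1.905² - 11.
First three modes:
  n=1: λ₁ = 1.02π²/1.905² - 11 ≈ -8.226
  n=2: λ₂ = 4.08π²/1.905² - 11 ≈ 0.096
  n=3: λ₃ = 9.18π²/1.905² - 11 ≈ 13.966
Since 1.02π²/1.905² ≈ 2.774 < 11, λ₁ < 0.
The n=1 mode grows fastest (−λₙ is largest for n=1) → dominates.
Asymptotic: v ~ c₁ sin(πx/1.905) e^{8.226t} (exponential growth at rate −λ₁ ≈ 8.226).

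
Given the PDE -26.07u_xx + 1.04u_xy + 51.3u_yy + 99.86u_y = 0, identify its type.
The second-order coefficients are A = -26.07, B = 1.04, C = 51.3. Since B² - 4AC = 5350.6456 > 0, this is a hyperbolic PDE.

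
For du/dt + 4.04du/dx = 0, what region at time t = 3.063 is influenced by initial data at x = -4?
At x = 8.37452. The characteristic carries data from (-4, 0) to (8.37452, 3.063).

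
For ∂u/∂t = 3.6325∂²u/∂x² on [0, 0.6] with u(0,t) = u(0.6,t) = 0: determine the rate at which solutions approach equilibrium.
Eigenvalues: λₙ = 3.6325n²π²/0.6².
First three modes:
  n=1: λ₁ = 3.6325π²/0.6² ≈ 99.587
  n=2: λ₂ = 14.53π²/0.6² ≈ 398.348 (4× faster decay)
  n=3: λ₃ = 32.6925π²/0.6² ≈ 896.283 (9× faster decay)
As t → ∞, higher modes decay exponentially faster. The n=1 mode dominates: u ~ c₁ sin(πx/0.6) e^{-λ₁t}.
Decay rate: λ₁ = 3.6325π²/0.6² ≈ 99.587.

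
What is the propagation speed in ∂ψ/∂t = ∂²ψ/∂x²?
Infinite. The heat equation is parabolic, not hyperbolic, so disturbances propagate instantly.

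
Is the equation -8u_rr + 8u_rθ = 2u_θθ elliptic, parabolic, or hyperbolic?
Rewriting in standard form: -8u_rr + 8u_rθ - 2u_θθ = 0. Computing B² - 4AC with A = -8, B = 8, C = -2: discriminant = 0 (zero). Answer: parabolic.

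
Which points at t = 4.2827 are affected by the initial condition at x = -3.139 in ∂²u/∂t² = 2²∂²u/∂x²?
Domain of influence: [-11.7044, 5.4264]. Data at x = -3.139 spreads outward at speed 2.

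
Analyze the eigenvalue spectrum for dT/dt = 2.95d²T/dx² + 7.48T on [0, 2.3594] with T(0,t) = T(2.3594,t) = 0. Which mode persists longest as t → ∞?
Eigenvalues: λₙ = 2.95n²π²/2.3594² - 7.48.
First three modes:
  n=1: λ₁ = 2.95π²/2.3594² - 7.48 ≈ -2.25
  n=2: λ₂ = 11.8π²/2.3594² - 7.48 ≈ 13.441
  n=3: λ₃ = 26.55π²/2.3594² - 7.48 ≈ 39.592
Since 2.95π²/2.3594² ≈ 5.23 < 7.48, λ₁ < 0.
The n=1 mode grows fastest (−λₙ is largest for n=1) → dominates.
Asymptotic: T ~ c₁ sin(πx/2.3594) e^{2.25t} (exponential growth at rate −λ₁ ≈ 2.25).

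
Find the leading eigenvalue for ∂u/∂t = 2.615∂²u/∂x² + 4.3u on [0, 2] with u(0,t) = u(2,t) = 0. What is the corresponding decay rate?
Eigenvalues: λₙ = 2.615n²π²/2² - 4.3.
First three modes:
  n=1: λ₁ = 2.615π²/2² - 4.3 ≈ 2.152
  n=2: λ₂ = 10.46π²/2² - 4.3 ≈ 21.509
  n=3: λ₃ = 23.535π²/2² - 4.3 ≈ 53.77
Since 2.615π²/2² ≈ 6.452 > 4.3, all λₙ > 0.
The n=1 mode decays slowest → dominates as t → ∞.
Asymptotic: u ~ c₁ sin(πx/2) e^{-λ₁t} with decay rate λ₁ ≈ 2.152.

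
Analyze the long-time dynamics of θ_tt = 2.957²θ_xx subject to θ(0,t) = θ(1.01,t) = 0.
Long-time behavior: θ oscillates (no decay). Energy is conserved; the solution oscillates indefinitely as standing waves.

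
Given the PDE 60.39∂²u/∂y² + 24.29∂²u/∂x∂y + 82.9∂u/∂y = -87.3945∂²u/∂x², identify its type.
Rewriting in standard form: 87.3945∂²u/∂x² + 24.29∂²u/∂x∂y + 60.39∂²u/∂y² + 82.9∂u/∂y = 0. The second-order coefficients are A = 87.3945, B = 24.29, C = 60.39. Since B² - 4AC = -20521.01132 < 0, this is an elliptic PDE.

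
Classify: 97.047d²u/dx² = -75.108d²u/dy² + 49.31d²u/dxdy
Rewriting in standard form: 97.047d²u/dx² - 49.31d²u/dxdy + 75.108d²u/dy² = 0. Elliptic (discriminant = -26724.548204).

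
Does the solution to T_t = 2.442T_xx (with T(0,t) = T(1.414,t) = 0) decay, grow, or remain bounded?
T → 0. Heat diffuses out through both boundaries.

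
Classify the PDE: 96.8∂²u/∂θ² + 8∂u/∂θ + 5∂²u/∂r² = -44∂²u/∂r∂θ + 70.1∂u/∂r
Rewriting in standard form: 5∂²u/∂r² + 44∂²u/∂r∂θ + 96.8∂²u/∂θ² - 70.1∂u/∂r + 8∂u/∂θ = 0. A = 5, B = 44, C = 96.8. Discriminant B² - 4AC = 0. Since 0 = 0, parabolic.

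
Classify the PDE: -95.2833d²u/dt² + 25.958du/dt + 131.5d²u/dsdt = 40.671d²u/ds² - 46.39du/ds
Rewriting in standard form: -40.671d²u/ds² + 131.5d²u/dsdt - 95.2833d²u/dt² + 46.39du/ds + 25.958du/dt = 0. A = -40.671, B = 131.5, C = -95.2833. Discriminant B² - 4AC = 1791.1816228. Since 1791.1816228 > 0, hyperbolic.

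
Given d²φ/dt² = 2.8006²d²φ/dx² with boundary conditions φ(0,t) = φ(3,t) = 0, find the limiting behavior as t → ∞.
φ oscillates (no decay). Energy is conserved; the solution oscillates indefinitely as standing waves.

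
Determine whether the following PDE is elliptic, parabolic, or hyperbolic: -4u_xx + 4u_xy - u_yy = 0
Coefficients: A = -4, B = 4, C = -1. B² - 4AC = 0, which is zero, so the equation is parabolic.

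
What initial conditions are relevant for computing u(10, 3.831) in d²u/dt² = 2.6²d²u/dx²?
Domain of dependence: [0.0394, 19.9606]. Signals travel at speed 2.6, so data within |x - 10| ≤ 2.6·3.831 = 9.9606 can reach the point.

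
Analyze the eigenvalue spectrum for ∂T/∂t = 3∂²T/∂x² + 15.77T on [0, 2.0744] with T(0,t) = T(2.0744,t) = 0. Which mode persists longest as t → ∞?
Eigenvalues: λₙ = 3n²π²/2.0744² - 15.77.
First three modes:
  n=1: λ₁ = 3π²/2.0744² - 15.77 ≈ -8.889
  n=2: λ₂ = 12π²/2.0744² - 15.77 ≈ 11.753
  n=3: λ₃ = 27π²/2.0744² - 15.77 ≈ 46.157
Since 3π²/2.0744² ≈ 6.881 < 15.77, λ₁ < 0.
The n=1 mode grows fastest (−λₙ is largest for n=1) → dominates.
Asymptotic: T ~ c₁ sin(πx/2.0744) e^{8.889t} (exponential growth at rate −λ₁ ≈ 8.889).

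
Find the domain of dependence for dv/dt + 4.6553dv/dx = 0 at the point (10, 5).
A single point: x = -13.2765. The characteristic through (10, 5) is x - 4.6553t = const, so x = 10 - 4.6553·5 = -13.2765.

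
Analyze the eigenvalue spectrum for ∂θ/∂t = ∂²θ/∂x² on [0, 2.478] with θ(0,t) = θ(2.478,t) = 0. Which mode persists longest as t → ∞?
Eigenvalues: λₙ = n²π²/2.478².
First three modes:
  n=1: λ₁ = π²/2.478² ≈ 1.607
  n=2: λ₂ = 4π²/2.478² ≈ 6.429 (4× faster decay)
  n=3: λ₃ = 9π²/2.478² ≈ 14.466 (9× faster decay)
As t → ∞, higher modes decay exponentially faster. The n=1 mode dominates: θ ~ c₁ sin(πx/2.478) e^{-λ₁t}.
Decay rate: λ₁ = π²/2.478² ≈ 1.607.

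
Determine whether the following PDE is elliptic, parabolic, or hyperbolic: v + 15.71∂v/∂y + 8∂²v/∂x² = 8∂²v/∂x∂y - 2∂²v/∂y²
Rewriting in standard form: 8∂²v/∂x² - 8∂²v/∂x∂y + 2∂²v/∂y² + 15.71∂v/∂y + v = 0. Coefficients: A = 8, B = -8, C = 2. B² - 4AC = 0, which is zero, so the equation is parabolic.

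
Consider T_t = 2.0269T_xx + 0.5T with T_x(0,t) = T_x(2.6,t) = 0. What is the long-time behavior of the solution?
As t → ∞, T grows unboundedly. With Neumann BCs the constant mode has diffusion eigenvalue 0, so any r > 0 makes it grow like e^(0.5t); solution grows exponentially.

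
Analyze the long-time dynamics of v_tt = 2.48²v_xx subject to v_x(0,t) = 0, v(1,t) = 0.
Long-time behavior: v oscillates (no decay). Energy is conserved; the solution oscillates indefinitely as standing waves.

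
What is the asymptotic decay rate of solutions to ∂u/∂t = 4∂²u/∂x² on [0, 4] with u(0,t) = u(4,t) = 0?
Eigenvalues: λₙ = 4n²π²/4².
First three modes:
  n=1: λ₁ = 4π²/4² ≈ 2.467
  n=2: λ₂ = 16π²/4² ≈ 9.87 (4× faster decay)
  n=3: λ₃ = 36π²/4² ≈ 22.207 (9× faster decay)
As t → ∞, higher modes decay exponentially faster. The n=1 mode dominates: u ~ c₁ sin(πx/4) e^{-λ₁t}.
Decay rate: λ₁ = 4π²/4² ≈ 2.467.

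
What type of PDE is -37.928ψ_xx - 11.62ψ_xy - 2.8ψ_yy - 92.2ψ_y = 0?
With A = -37.928, B = -11.62, C = -2.8, the discriminant is -289.7692. This is an elliptic PDE.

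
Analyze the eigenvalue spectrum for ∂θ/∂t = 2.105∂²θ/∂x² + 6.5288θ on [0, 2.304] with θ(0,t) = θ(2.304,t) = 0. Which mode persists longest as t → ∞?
Eigenvalues: λₙ = 2.105n²π²/2.304² - 6.5288.
First three modes:
  n=1: λ₁ = 2.105π²/2.304² - 6.5288 ≈ -2.615
  n=2: λ₂ = 8.42π²/2.304² - 6.5288 ≈ 9.126
  n=3: λ₃ = 18.945π²/2.304² - 6.5288 ≈ 28.694
Since 2.105π²/2.304² ≈ 3.914 < 6.5288, λ₁ < 0.
The n=1 mode grows fastest (−λₙ is largest for n=1) → dominates.
Asymptotic: θ ~ c₁ sin(πx/2.304) e^{2.615t} (exponential growth at rate −λ₁ ≈ 2.615).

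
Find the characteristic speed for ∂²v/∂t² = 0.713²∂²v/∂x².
Speed = 0.713. Information travels along characteristics x = x₀ ± 0.713t.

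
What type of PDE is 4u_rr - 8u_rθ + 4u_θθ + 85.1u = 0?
With A = 4, B = -8, C = 4, the discriminant is 0. This is a parabolic PDE.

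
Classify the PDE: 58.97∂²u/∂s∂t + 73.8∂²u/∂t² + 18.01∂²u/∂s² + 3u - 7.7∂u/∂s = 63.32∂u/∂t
Rewriting in standard form: 18.01∂²u/∂s² + 58.97∂²u/∂s∂t + 73.8∂²u/∂t² - 7.7∂u/∂s - 63.32∂u/∂t + 3u = 0. A = 18.01, B = 58.97, C = 73.8. Discriminant B² - 4AC = -1839.0911. Since -1839.0911 < 0, elliptic.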